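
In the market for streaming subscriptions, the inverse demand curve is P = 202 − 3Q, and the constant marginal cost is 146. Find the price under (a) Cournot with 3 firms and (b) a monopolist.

Cournot: P = 160; Monopoly: P = 174

Cournot with 3 identical firms: the symmetric best-response condition is 202 − 12q = 146. Each firm produces q = 14/3, total output Q = 14, price P = 160.
The monopolist equates marginal revenue to marginal cost: 202 − 6Q = 146, so Q = 28/3. From demand, P = 174.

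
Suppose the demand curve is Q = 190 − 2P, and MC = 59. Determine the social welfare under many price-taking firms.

TS = 1296

Inverting demand: P = 95 − 0.5Q.
Under competition P = MC = 59, so Q = (95 − 59)/0.5 = 72.
CS = ½·(95 − 59)·72 = 1296; PS = (59 − 59)·72 = 0; TS = 1296.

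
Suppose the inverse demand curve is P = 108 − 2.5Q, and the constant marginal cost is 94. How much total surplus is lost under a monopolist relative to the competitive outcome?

Perfect competition: P = MC = 94, so 108 − 2.5Q = 94 and Q = 5.6.
Monopoly sets MR = MC: 108 − 5Q = 94 ⇒ Q = 2.8, P = 108 − 2.5·2.8 = 101.
DWL is the triangle between Q = 2.8 and Q = 5.6: ½·(5.6 − 2.8)·(101 − 94) = 9.8.

DWL = 9.8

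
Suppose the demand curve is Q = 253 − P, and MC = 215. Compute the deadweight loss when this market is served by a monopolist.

Inverting demand: P = 253 − Q.
Perfect competition: P = MC = 215, so 253 − Q = 215 and Q = 38.
A monopolist chooses Q where MR = MC. MR = 253 − 2Q; setting this equal to 215 gives Q = 19 and P = 234.
DWL is the triangle between Q = 19 and Q = 38: ½·(38 − 19)·(234 − 215) = 180.5.

DWL = 180.5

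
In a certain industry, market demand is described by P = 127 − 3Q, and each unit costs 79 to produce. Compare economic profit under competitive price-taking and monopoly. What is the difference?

Economic profit rises by 192

Under competition P = MC = 79, so Q = (127 − 79)/3 = 16.
Profit = (79 − 79)·16 = 0.
The monopolist equates marginal revenue to marginal cost: 127 − 6Q = 79, so Q = 8. From demand, P = 103.
Profit = (103 − 79)·8 = 192.
Change in economic profit: 192 − 0 = 192.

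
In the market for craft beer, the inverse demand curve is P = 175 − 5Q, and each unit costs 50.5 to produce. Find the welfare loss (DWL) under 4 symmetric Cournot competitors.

DWL = 62.001

Competitive firms price at marginal cost: P = 50.5, giving Q = 24.9.
With 4 symmetric Cournot firms, each firm's FOC gives 175 − 25q = 50.5, so q = 4.98, Q = 4·4.98 = 19.92, and P = 75.4.
DWL is the triangle between Q = 19.92 and Q = 24.9: ½·(24.9 − 19.92)·(75.4 − 50.5) = 62.001.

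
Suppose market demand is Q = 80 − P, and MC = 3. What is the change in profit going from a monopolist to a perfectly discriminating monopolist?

Inverting demand: P = 80 − Q.
The monopolist equates marginal revenue to marginal cost: 80 − 2Q = 3, so Q = 38.5. From demand, P = 41.5.
Profit = (41.5 − 3)·38.5 = 1482.25.
With perfect price discrimination, output is the efficient level Q = 77 (where demand meets MC), but every buyer pays their willingness to pay: CS = 0 and PS = total surplus.
PS equals the full surplus area, 2964.5. Profit = 2964.5 = 2964.5.
Change in profit: 2964.5 − 1482.25 = 1482.25.

π rises by 1482.25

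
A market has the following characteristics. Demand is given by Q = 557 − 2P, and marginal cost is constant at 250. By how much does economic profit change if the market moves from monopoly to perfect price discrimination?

Economic profit rises by 406.125

Inverting demand: P = 278.5 − 0.5Q.
The monopolist equates marginal revenue to marginal cost: 278.5 − Q = 250, so Q = 28.5. From demand, P = 264.25.
Profit = (264.25 − 250)·28.5 = 406.125.
With perfect price discrimination, output is the efficient level Q = 57 (where demand meets MC), but every buyer pays their willingness to pay: CS = 0 and PS = total surplus.
PS equals the full surplus area, 812.25. Profit = 812.25 = 812.25.
Change in economic profit: 812.25 − 406.125 = 406.125.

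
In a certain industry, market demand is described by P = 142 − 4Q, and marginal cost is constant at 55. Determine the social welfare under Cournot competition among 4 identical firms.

With 4 symmetric Cournot firms, each firm's FOC gives 142 − 20q = 55, so q = 4.35, Q = 4·4.35 = 17.4, and P = 72.4.
CS = ½·(142 − 72.4)·17.4 = 605.52; PS = (72.4 − 55)·17.4 = 302.76; TS = 908.28.

TS = 908.28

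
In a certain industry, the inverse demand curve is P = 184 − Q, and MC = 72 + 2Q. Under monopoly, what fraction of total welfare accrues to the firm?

A monopolist chooses Q where MR = MC. MR = 184 − 2Q; setting this equal to 72 + 2Q gives Q = 28 and P = 156.
CS = ½·(184 − 156)·28 = 392.
PS = P·Q − VC(Q) = 156·28 − (72·28 + ½·2·28²) = 1568.
Share captured = PS/TS = 1568/1960 = 0.8.

PS/TS = 0.8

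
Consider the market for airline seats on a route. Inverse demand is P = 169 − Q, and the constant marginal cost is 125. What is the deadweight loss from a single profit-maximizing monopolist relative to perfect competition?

DWL = 242

Competitive firms price at marginal cost: P = 125, giving Q = 44.
Monopoly sets MR = MC: 169 − 2Q = 125 ⇒ Q = 22, P = 169 − 22 = 147.
DWL is the triangle between Q = 22 and Q = 44: ½·(44 − 22)·(147 − 125) = 242.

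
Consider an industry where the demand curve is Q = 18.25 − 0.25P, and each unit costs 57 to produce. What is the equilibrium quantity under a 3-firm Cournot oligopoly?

Q = 3

Inverting demand: P = 73 − 4Q.
With 3 symmetric Cournot firms, each firm's FOC gives 73 − 16q = 57, so q = 1, Q = 3·1 = 3, and P = 61.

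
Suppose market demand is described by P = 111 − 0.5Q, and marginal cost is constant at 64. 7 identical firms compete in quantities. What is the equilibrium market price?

P = 69.875

With 7 symmetric Cournot firms, each firm's FOC gives 111 − 4q = 64, so q = 11.75, Q = 7·11.75 = 82.25, and P = 69.875.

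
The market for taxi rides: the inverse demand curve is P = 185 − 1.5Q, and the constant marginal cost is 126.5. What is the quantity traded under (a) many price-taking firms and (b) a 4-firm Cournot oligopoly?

Competition: Q = 39; Cournot: Q = 31.2

Competitive firms price at marginal cost: P = 126.5, giving Q = 39.
Cournot with 4 identical firms: the symmetric best-response condition is 185 − 7.5q = 126.5. Each firm produces q = 7.8, total output Q = 31.2, price P = 138.2.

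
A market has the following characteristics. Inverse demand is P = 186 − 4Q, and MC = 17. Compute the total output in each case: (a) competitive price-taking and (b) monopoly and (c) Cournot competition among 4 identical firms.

Under competition P = MC = 17, so Q = (186 − 17)/4 = 42.25.
The monopolist equates marginal revenue to marginal cost: 186 − 8Q = 17, so Q = 21.125. From demand, P = 101.5.
With 4 symmetric Cournot firms, each firm's FOC gives 186 − 20q = 17, so q = 8.45, Q = 4·8.45 = 33.8, and P = 50.8.

Competition: Q = 42.25; Monopoly: Q = 21.125; Cournot: Q = 33.8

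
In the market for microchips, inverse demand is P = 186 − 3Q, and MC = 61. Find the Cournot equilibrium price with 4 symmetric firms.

P = 86

With 4 symmetric Cournot firms, each firm's FOC gives 186 − 15q = 61, so q = 25/3, Q = 4·25/3 = 100/3, and P = 86.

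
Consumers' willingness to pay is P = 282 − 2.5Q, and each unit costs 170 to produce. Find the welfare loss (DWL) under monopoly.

Under competition P = MC = 170, so Q = (282 − 170)/2.5 = 44.8.
A monopolist chooses Q where MR = MC. MR = 282 − 5Q; setting this equal to 170 gives Q = 22.4 and P = 226.
DWL is the triangle between Q = 22.4 and Q = 44.8: ½·(44.8 − 22.4)·(226 − 170) = 627.2.

DWL = 627.2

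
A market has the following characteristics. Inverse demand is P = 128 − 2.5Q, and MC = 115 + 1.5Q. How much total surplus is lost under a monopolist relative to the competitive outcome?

DWL = 3.125

Competitive equilibrium sets price equal to marginal cost: 128 − 2.5Q = 115 + 1.5Q, so Q = 3.25 and P = 119.875.
Monopoly sets MR = MC: 128 − 5Q = 115 + 1.5Q ⇒ Q = 2, P = 128 − 2.5·2 = 123.
CS = ½·(128 − 119.875)·3.25 = 845/64; PS = (119.875·3.25 − 115·3.25 − ½·1.5·3.25²) = 507/64; TS = 21.125.
CS = ½·(128 − 123)·2 = 5; PS = (123·2 − 115·2 − ½·1.5·2²) = 13; TS = 18.
DWL = 21.125 − 18 = 3.125.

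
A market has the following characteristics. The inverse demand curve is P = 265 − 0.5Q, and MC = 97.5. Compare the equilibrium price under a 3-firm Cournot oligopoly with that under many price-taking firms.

With 3 symmetric Cournot firms, each firm's FOC gives 265 − 2q = 97.5, so q = 83.75, Q = 3·83.75 = 251.25, and P = 139.375.
Competitive firms price at marginal cost: P = 97.5, giving Q = 335.

Cournot: P = 139.375; Competition: P = 97.5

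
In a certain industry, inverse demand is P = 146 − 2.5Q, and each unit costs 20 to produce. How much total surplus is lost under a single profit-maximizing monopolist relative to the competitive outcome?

Perfect competition: P = MC = 20, so 146 − 2.5Q = 20 and Q = 50.4.
The monopolist equates marginal revenue to marginal cost: 146 − 5Q = 20, so Q = 25.2. From demand, P = 83.
DWL is the triangle between Q = 25.2 and Q = 50.4: ½·(50.4 − 25.2)·(83 − 20) = 793.8.

DWL = 793.8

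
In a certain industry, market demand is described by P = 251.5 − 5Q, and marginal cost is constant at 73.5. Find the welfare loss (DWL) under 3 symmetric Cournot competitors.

DWL = 198.025

Under competition P = MC = 73.5, so Q = (251.5 − 73.5)/5 = 35.6.
With 3 symmetric Cournot firms, each firm's FOC gives 251.5 − 20q = 73.5, so q = 8.9, Q = 3·8.9 = 26.7, and P = 118.
DWL is the triangle between Q = 26.7 and Q = 35.6: ½·(35.6 − 26.7)·(118 − 73.5) = 198.025.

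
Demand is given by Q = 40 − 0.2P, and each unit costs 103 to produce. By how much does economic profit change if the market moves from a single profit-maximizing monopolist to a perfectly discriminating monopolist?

Inverting demand: P = 200 − 5Q.
A monopolist chooses Q where MR = MC. MR = 200 − 10Q; setting this equal to 103 gives Q = 9.7 and P = 151.5.
Profit = (151.5 − 103)·9.7 = 470.45.
With perfect price discrimination, output is the efficient level Q = 19.4 (where demand meets MC), but every buyer pays their willingness to pay: CS = 0 and PS = total surplus.
PS equals the full surplus area, 940.9. Profit = 940.9 = 940.9.
Change in economic profit: 940.9 − 470.45 = 470.45.

Economic profit rises by 470.45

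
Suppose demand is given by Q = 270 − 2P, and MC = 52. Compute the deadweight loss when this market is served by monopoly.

Inverting demand: P = 135 − 0.5Q.
Under competition P = MC = 52, so Q = (135 − 52)/0.5 = 166.
Monopoly sets MR = MC: 135 − Q = 52 ⇒ Q = 83, P = 135 − 0.5·83 = 93.5.
DWL is the triangle between Q = 83 and Q = 166: ½·(166 − 83)·(93.5 − 52) = 1722.25.

DWL = 1722.25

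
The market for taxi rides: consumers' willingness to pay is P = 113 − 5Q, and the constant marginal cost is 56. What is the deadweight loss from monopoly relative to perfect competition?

Competitive firms price at marginal cost: P = 56, giving Q = 11.4.
A monopolist chooses Q where MR = MC. MR = 113 − 10Q; setting this equal to 56 gives Q = 5.7 and P = 84.5.
DWL is the triangle between Q = 5.7 and Q = 11.4: ½·(11.4 − 5.7)·(84.5 − 56) = 81.225.

DWL = 81.225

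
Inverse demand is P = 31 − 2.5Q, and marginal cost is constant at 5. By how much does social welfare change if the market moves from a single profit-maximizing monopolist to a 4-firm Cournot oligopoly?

A monopolist chooses Q where MR = MC. MR = 31 − 5Q; setting this equal to 5 gives Q = 5.2 and P = 18.
CS = ½·(31 − 18)·5.2 = 33.8; PS = (18 − 5)·5.2 = 67.6; TS = 101.4.
Cournot with 4 identical firms: the symmetric best-response condition is 31 − 12.5q = 5. Each firm produces q = 2.08, total output Q = 8.32, price P = 10.2.
CS = ½·(31 − 10.2)·8.32 = 86.528; PS = (10.2 − 5)·8.32 = 43.264; TS = 129.792.
Change in social welfare: 129.792 − 101.4 = 28.392.

TS rises by 28.392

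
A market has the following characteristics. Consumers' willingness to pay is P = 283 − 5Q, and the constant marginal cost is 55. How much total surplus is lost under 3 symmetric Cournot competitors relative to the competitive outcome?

DWL = 324.9

Competitive firms price at marginal cost: P = 55, giving Q = 45.6.
With 3 symmetric Cournot firms, each firm's FOC gives 283 − 20q = 55, so q = 11.4, Q = 3·11.4 = 34.2, and P = 112.
DWL is the triangle between Q = 34.2 and Q = 45.6: ½·(45.6 − 34.2)·(112 − 55) = 324.9.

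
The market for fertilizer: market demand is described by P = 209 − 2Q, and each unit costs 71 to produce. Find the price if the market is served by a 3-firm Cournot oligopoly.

Cournot with 3 identical firms: the symmetric best-response condition is 209 − 8q = 71. Each firm produces q = 17.25, total output Q = 51.75, price P = 105.5.

P = 105.5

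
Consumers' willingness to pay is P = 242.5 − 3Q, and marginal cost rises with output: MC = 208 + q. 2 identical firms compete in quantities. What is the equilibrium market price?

P = 221.8

With 2 symmetric Cournot firms, each firm's FOC gives 242.5 − 9q = 208 + q, so q = 3.45, Q = 2·3.45 = 6.9, and P = 221.8.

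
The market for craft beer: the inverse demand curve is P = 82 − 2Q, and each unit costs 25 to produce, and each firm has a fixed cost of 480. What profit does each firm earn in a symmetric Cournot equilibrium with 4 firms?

Cournot with 4 identical firms: the symmetric best-response condition is 82 − 10q = 25. Each firm produces q = 5.7, total output Q = 22.8, price P = 36.4.
Each firm's profit = (36.4 − 25)·5.7 − 480 = −415.02.

π_i = −415.02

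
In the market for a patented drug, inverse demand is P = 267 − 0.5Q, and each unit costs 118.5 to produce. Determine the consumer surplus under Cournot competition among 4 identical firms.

In a 4-firm Cournot equilibrium, symmetry and the first-order condition give q = (267 − 118.5)/(2.5) = 59.4. So Q = 237.6 and P = 148.2.
CS = ½·(267 − 148.2)·237.6 = 14113.44.

CS = 14113.44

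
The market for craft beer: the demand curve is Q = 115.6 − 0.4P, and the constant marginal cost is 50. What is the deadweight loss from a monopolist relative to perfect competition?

Inverting demand: P = 289 − 2.5Q.
Under competition P = MC = 50, so Q = (289 − 50)/2.5 = 95.6.
Monopoly sets MR = MC: 289 − 5Q = 50 ⇒ Q = 47.8, P = 289 − 2.5·47.8 = 169.5.
DWL is the triangle between Q = 47.8 and Q = 95.6: ½·(95.6 − 47.8)·(169.5 − 50) = 2856.05.

DWL = 2856.05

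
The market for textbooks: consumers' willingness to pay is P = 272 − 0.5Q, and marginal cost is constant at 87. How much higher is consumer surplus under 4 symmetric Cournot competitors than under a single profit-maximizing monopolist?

A monopolist chooses Q where MR = MC. MR = 272 − Q; setting this equal to 87 gives Q = 185 and P = 179.5.
CS = ½·(272 − 179.5)·185 = 8556.25.
With 4 symmetric Cournot firms, each firm's FOC gives 272 − 2.5q = 87, so q = 74, Q = 4·74 = 296, and P = 124.
CS = ½·(272 − 124)·296 = 21904.
Change in consumer surplus: 21904 − 8556.25 = 13347.75.

Consumer surplus rises by 13347.75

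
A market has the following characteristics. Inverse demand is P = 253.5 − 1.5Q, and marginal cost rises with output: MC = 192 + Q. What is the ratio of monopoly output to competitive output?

A monopolist chooses Q where MR = MC. MR = 253.5 − 3Q; setting this equal to 192 + Q gives Q = 15.375 and P = 3687/16.
Competitive equilibrium sets price equal to marginal cost: 253.5 − 1.5Q = 192 + Q, so Q = 24.6 and P = 216.6.
Ratio Q_m/Q_c = 15.375/24.6 = 0.625.

Q_m/Q_c = 0.625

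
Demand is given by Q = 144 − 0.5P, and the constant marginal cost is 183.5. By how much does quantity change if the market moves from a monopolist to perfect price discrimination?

Inverting demand: P = 288 − 2Q.
Monopoly sets MR = MC: 288 − 4Q = 183.5 ⇒ Q = 26.125, P = 288 − 2·26.125 = 235.75.
Under first-degree price discrimination the firm charges each unit its demand price and produces up to where P = MC, i.e. Q = 52.25. Consumer surplus is zero; producer surplus equals total surplus.
Change in quantity: 52.25 − 26.125 = 26.125.

Quantity rises by 26.125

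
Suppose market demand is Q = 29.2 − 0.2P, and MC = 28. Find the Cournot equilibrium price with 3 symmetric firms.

Inverting demand: P = 146 − 5Q.
With 3 symmetric Cournot firms, each firm's FOC gives 146 − 20q = 28, so q = 5.9, Q = 3·5.9 = 17.7, and P = 57.5.

P = 57.5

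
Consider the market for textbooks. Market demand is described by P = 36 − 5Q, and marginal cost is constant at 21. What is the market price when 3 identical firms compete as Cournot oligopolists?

P = 24.75

In a 3-firm Cournot equilibrium, symmetry and the first-order condition give q = (36 − 21)/(20) = 0.75. So Q = 2.25 and P = 24.75.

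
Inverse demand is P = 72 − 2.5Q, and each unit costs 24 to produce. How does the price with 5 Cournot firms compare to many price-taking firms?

With 5 symmetric Cournot firms, each firm's FOC gives 72 − 15q = 24, so q = 3.2, Q = 5·3.2 = 16, and P = 32.
Competitive firms price at marginal cost: P = 24, giving Q = 19.2.

Cournot: P = 32; Competition: P = 24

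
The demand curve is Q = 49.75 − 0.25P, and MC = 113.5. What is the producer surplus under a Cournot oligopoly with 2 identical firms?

Inverting demand: P = 199 − 4Q.
With 2 symmetric Cournot firms, each firm's FOC gives 199 − 12q = 113.5, so q = 7.125, Q = 2·7.125 = 14.25, and P = 142.
PS = (142 − 113.5)·14.25 = 406.125.

PS = 406.125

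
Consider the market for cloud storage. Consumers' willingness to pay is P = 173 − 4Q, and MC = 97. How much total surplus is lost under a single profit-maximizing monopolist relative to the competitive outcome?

Perfect competition: P = MC = 97, so 173 − 4Q = 97 and Q = 19.
The monopolist equates marginal revenue to marginal cost: 173 − 8Q = 97, so Q = 9.5. From demand, P = 135.
DWL is the triangle between Q = 9.5 and Q = 19: ½·(19 − 9.5)·(135 − 97) = 180.5.

DWL = 180.5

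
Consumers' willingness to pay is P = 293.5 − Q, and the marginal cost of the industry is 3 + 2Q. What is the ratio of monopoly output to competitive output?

The monopolist equates marginal revenue to marginal cost: 293.5 − 2Q = 3 + 2Q, so Q = 72.625. From demand, P = 220.875.
Under competition P = MC: 293.5 − Q = 3 + 2Q ⇒ Q = 581/6, P = 590/3.
Ratio Q_m/Q_c = 72.625/(581/6) = 0.75.

Q_m/Q_c = 0.75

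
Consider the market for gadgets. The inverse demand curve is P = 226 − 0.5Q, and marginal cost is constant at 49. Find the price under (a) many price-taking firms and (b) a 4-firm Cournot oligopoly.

Competition: P = 49; Cournot: P = 84.4

Perfect competition: P = MC = 49, so 226 − 0.5Q = 49 and Q = 354.
With 4 symmetric Cournot firms, each firm's FOC gives 226 − 2.5q = 49, so q = 70.8, Q = 4·70.8 = 283.2, and P = 84.4.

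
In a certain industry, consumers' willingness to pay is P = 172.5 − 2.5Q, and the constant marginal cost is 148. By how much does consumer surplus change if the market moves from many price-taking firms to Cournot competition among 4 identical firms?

Consumer surplus falls by 43.218

Perfect competition: P = MC = 148, so 172.5 − 2.5Q = 148 and Q = 9.8.
CS = ½·(172.5 − 148)·9.8 = 120.05.
Cournot with 4 identical firms: the symmetric best-response condition is 172.5 − 12.5q = 148. Each firm produces q = 1.96, total output Q = 7.84, price P = 152.9.
CS = ½·(172.5 − 152.9)·7.84 = 76.832.
Change in consumer surplus: 76.832 − 120.05 = −43.218.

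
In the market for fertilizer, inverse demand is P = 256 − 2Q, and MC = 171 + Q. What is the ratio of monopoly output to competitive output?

Q_m/Q_c = 0.6

Monopoly sets MR = MC: 256 − 4Q = 171 + Q ⇒ Q = 17, P = 256 − 2·17 = 222.
Under competition P = MC: 256 − 2Q = 171 + Q ⇒ Q = 85/3, P = 598/3.
Ratio Q_m/Q_c = 17/(85/3) = 0.6.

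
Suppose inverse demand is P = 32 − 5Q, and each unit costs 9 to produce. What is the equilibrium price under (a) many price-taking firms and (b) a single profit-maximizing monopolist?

Under competition P = MC = 9, so Q = (32 − 9)/5 = 4.6.
Monopoly sets MR = MC: 32 − 10Q = 9 ⇒ Q = 2.3, P = 32 − 5·2.3 = 20.5.

Competition: P = 9; Monopoly: P = 20.5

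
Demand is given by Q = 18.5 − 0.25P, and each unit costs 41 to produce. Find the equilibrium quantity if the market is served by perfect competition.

Q = 8.25

Inverting demand: P = 74 − 4Q.
Under competition P = MC = 41, so Q = (74 − 41)/4 = 8.25.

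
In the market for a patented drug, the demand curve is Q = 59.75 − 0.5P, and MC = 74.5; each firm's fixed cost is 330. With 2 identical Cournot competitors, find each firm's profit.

π_i = −217.5

Inverting demand: P = 119.5 − 2Q.
In a 2-firm Cournot equilibrium, symmetry and the first-order condition give q = (119.5 − 74.5)/(6) = 7.5. So Q = 15 and P = 89.5.
Each firm's profit = (89.5 − 74.5)·7.5 − 330 = −217.5.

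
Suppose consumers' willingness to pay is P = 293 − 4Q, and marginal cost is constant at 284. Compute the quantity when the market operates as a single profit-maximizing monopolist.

Monopoly sets MR = MC: 293 − 8Q = 284 ⇒ Q = 1.125, P = 293 − 4·1.125 = 288.5.

Q = 1.125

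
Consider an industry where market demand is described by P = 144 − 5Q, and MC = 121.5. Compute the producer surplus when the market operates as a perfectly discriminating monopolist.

PS = 50.625

A perfectly discriminating monopolist sells every unit with P(Q) ≥ MC(Q), so output equals the competitive quantity Q = 4.5. Each buyer pays their reservation price, so CS = 0 and the firm captures all surplus.
PS = ½·(144 − 121.5)·4.5 = 50.625.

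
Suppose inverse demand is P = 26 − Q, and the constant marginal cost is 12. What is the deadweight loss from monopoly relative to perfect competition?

Under competition P = MC = 12, so Q = (26 − 12)/1 = 14.
A monopolist chooses Q where MR = MC. MR = 26 − 2Q; setting this equal to 12 gives Q = 7 and P = 19.
DWL is the triangle between Q = 7 and Q = 14: ½·(14 − 7)·(19 − 12) = 24.5.

DWL = 24.5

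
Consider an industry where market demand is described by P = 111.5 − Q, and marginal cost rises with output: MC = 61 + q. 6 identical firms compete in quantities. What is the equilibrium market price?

P = 73.625

In a 6-firm Cournot equilibrium, symmetry and the first-order condition give q = (111.5 − 61)/(8) = 101/16. So Q = 37.875 and P = 73.625.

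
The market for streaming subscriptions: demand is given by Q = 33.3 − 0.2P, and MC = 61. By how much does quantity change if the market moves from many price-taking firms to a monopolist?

Q falls by 10.55

Inverting demand: P = 166.5 − 5Q.
Under competition P = MC = 61, so Q = (166.5 − 61)/5 = 21.1.
Monopoly sets MR = MC: 166.5 − 10Q = 61 ⇒ Q = 10.55, P = 166.5 − 5·10.55 = 113.75.
Change in quantity: 10.55 − 21.1 = −10.55.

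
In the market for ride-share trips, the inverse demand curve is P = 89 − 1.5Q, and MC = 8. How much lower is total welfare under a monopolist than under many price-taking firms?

Total welfare falls by 546.75

Under competition P = MC = 8, so Q = (89 − 8)/1.5 = 54.
CS = ½·(89 − 8)·54 = 2187; PS = (8 − 8)·54 = 0; TS = 2187.
A monopolist chooses Q where MR = MC. MR = 89 − 3Q; setting this equal to 8 gives Q = 27 and P = 48.5.
CS = ½·(89 − 48.5)·27 = 546.75; PS = (48.5 − 8)·27 = 1093.5; TS = 1640.25.
Change in total welfare: 1640.25 − 2187 = −546.75.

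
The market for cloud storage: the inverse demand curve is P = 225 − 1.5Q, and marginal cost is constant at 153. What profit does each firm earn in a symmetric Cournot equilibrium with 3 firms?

π_i = 216

Cournot with 3 identical firms: the symmetric best-response condition is 225 − 6q = 153. Each firm produces q = 12, total output Q = 36, price P = 171.
Each firm's profit = (171 − 153)·12 = 216.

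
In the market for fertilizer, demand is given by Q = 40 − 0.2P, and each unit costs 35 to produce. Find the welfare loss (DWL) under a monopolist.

DWL = 680.625

Inverting demand: P = 200 − 5Q.
Competitive firms price at marginal cost: P = 35, giving Q = 33.
Monopoly sets MR = MC: 200 − 10Q = 35 ⇒ Q = 16.5, P = 200 − 5·16.5 = 117.5.
DWL is the triangle between Q = 16.5 and Q = 33: ½·(33 − 16.5)·(117.5 − 35) = 680.625.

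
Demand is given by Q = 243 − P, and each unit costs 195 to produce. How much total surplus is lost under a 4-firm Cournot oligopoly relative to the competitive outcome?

DWL = 46.08

Inverting demand: P = 243 − Q.
Competitive firms price at marginal cost: P = 195, giving Q = 48.
Cournot with 4 identical firms: the symmetric best-response condition is 243 − 5q = 195. Each firm produces q = 9.6, total output Q = 38.4, price P = 204.6.
DWL is the triangle between Q = 38.4 and Q = 48: ½·(48 − 38.4)·(204.6 − 195) = 46.08.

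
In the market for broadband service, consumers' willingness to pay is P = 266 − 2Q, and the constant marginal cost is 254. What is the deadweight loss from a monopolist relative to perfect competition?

DWL = 9

Competitive firms price at marginal cost: P = 254, giving Q = 6.
The monopolist equates marginal revenue to marginal cost: 266 − 4Q = 254, so Q = 3. From demand, P = 260.
DWL is the triangle between Q = 3 and Q = 6: ½·(6 − 3)·(260 − 254) = 9.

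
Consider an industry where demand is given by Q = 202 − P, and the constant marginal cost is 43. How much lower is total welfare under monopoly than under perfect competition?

Inverting demand: P = 202 − Q.
Under competition P = MC = 43, so Q = (202 − 43)/1 = 159.
CS = ½·(202 − 43)·159 = 12640.5; PS = (43 − 43)·159 = 0; TS = 12640.5.
A monopolist chooses Q where MR = MC. MR = 202 − 2Q; setting this equal to 43 gives Q = 79.5 and P = 122.5.
CS = ½·(202 − 122.5)·79.5 = 3160.125; PS = (122.5 − 43)·79.5 = 6320.25; TS = 9480.375.
Change in total welfare: 9480.375 − 12640.5 = −3160.125.

TS falls by 3160.125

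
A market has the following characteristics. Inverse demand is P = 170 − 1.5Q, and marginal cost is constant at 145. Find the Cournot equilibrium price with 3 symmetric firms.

P = 151.25

With 3 symmetric Cournot firms, each firm's FOC gives 170 − 6q = 145, so q = 25/6, Q = 3·25/6 = 12.5, and P = 151.25.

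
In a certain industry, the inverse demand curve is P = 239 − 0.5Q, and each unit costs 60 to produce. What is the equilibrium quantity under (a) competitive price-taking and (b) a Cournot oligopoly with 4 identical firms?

Perfect competition: P = MC = 60, so 239 − 0.5Q = 60 and Q = 358.
With 4 symmetric Cournot firms, each firm's FOC gives 239 − 2.5q = 60, so q = 71.6, Q = 4·71.6 = 286.4, and P = 95.8.

Competition: Q = 358; Cournot: Q = 286.4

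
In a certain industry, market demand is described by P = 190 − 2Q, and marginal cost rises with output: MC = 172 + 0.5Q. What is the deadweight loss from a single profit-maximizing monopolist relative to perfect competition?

DWL = 12.8

Under competition P = MC: 190 − 2Q = 172 + 0.5Q ⇒ Q = 7.2, P = 175.6.
Monopoly sets MR = MC: 190 − 4Q = 172 + 0.5Q ⇒ Q = 4, P = 190 − 2·4 = 182.
CS = ½·(190 − 175.6)·7.2 = 51.84; PS = (175.6·7.2 − 172·7.2 − ½·0.5·7.2²) = 12.96; TS = 64.8.
CS = ½·(190 − 182)·4 = 16; PS = (182·4 − 172·4 − ½·0.5·4²) = 36; TS = 52.
DWL = 64.8 − 52 = 12.8.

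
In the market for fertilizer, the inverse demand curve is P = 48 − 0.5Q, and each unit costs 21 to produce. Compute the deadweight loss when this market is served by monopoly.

Competitive firms price at marginal cost: P = 21, giving Q = 54.
The monopolist equates marginal revenue to marginal cost: 48 − Q = 21, so Q = 27. From demand, P = 34.5.
DWL is the triangle between Q = 27 and Q = 54: ½·(54 − 27)·(34.5 − 21) = 182.25.

DWL = 182.25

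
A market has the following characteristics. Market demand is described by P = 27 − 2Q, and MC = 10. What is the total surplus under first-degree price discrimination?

A perfectly discriminating monopolist sells every unit with P(Q) ≥ MC(Q), so output equals the competitive quantity Q = 8.5. Each buyer pays their reservation price, so CS = 0 and the firm captures all surplus.
TS = 72.25 (equal to competitive TS).

TS = 72.25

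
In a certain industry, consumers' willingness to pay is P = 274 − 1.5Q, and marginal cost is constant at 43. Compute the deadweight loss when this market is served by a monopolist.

Perfect competition: P = MC = 43, so 274 − 1.5Q = 43 and Q = 154.
The monopolist equates marginal revenue to marginal cost: 274 − 3Q = 43, so Q = 77. From demand, P = 158.5.
DWL is the triangle between Q = 77 and Q = 154: ½·(154 − 77)·(158.5 − 43) = 4446.75.

DWL = 4446.75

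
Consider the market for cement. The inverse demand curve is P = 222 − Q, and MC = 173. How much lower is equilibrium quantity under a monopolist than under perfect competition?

Competitive firms price at marginal cost: P = 173, giving Q = 49.
A monopolist chooses Q where MR = MC. MR = 222 − 2Q; setting this equal to 173 gives Q = 24.5 and P = 197.5.
Change in equilibrium quantity: 24.5 − 49 = −24.5.

Equilibrium quantity falls by 24.5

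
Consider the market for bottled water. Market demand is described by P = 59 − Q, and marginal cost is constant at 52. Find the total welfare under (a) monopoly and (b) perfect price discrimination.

Monopoly sets MR = MC: 59 − 2Q = 52 ⇒ Q = 3.5, P = 59 − 3.5 = 55.5.
CS = ½·(59 − 55.5)·3.5 = 6.125; PS = (55.5 − 52)·3.5 = 12.25; TS = 18.375.
A perfectly discriminating monopolist sells every unit with P(Q) ≥ MC(Q), so output equals the competitive quantity Q = 7. Each buyer pays their reservation price, so CS = 0 and the firm captures all surplus.
TS = 24.5 (equal to competitive TS).

Monopoly: TS = 18.375; Perfect PD: TS = 24.5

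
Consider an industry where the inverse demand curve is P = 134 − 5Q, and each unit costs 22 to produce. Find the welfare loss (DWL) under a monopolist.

DWL = 313.6

Competitive firms price at marginal cost: P = 22, giving Q = 22.4.
A monopolist chooses Q where MR = MC. MR = 134 − 10Q; setting this equal to 22 gives Q = 11.2 and P = 78.
DWL is the triangle between Q = 11.2 and Q = 22.4: ½·(22.4 − 11.2)·(78 − 22) = 313.6.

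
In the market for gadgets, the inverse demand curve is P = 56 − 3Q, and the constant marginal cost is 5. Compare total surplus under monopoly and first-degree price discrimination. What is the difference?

The monopolist equates marginal revenue to marginal cost: 56 − 6Q = 5, so Q = 8.5. From demand, P = 30.5.
CS = ½·(56 − 30.5)·8.5 = 108.375; PS = (30.5 − 5)·8.5 = 216.75; TS = 325.125.
Under first-degree price discrimination the firm charges each unit its demand price and produces up to where P = MC, i.e. Q = 17. Consumer surplus is zero; producer surplus equals total surplus.
TS = 433.5 (equal to competitive TS).
Change in total surplus: 433.5 − 325.125 = 108.375.

TS rises by 108.375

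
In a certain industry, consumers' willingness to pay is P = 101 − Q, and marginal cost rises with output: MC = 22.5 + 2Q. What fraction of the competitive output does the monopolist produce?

Monopoly sets MR = MC: 101 − 2Q = 22.5 + 2Q ⇒ Q = 19.625, P = 101 − 19.625 = 81.375.
Under competition P = MC: 101 − Q = 22.5 + 2Q ⇒ Q = 157/6, P = 449/6.
Ratio Q_m/Q_c = 19.625/(157/6) = 0.75.

Q_m/Q_c = 0.75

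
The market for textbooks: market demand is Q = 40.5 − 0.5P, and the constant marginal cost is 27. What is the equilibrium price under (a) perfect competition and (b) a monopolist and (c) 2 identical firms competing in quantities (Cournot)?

Inverting demand: P = 81 − 2Q.
Perfect competition: P = MC = 27, so 81 − 2Q = 27 and Q = 27.
The monopolist equates marginal revenue to marginal cost: 81 − 4Q = 27, so Q = 13.5. From demand, P = 54.
Cournot with 2 identical firms: the symmetric best-response condition is 81 − 6q = 27. Each firm produces q = 9, total output Q = 18, price P = 45.

Competition: P = 27; Monopoly: P = 54; Cournot: P = 45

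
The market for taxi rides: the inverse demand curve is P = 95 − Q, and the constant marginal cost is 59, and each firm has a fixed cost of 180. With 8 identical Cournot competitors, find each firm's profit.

Cournot with 8 identical firms: the symmetric best-response condition is 95 − 9q = 59. Each firm produces q = 4, total output Q = 32, price P = 63.
Each firm's profit = (63 − 59)·4 − 180 = −164.

π_i = −164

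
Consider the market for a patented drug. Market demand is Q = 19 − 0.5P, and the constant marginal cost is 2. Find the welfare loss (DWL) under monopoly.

Inverting demand: P = 38 − 2Q.
Under competition P = MC = 2, so Q = (38 − 2)/2 = 18.
A monopolist chooses Q where MR = MC. MR = 38 − 4Q; setting this equal to 2 gives Q = 9 and P = 20.
DWL is the triangle between Q = 9 and Q = 18: ½·(18 − 9)·(20 − 2) = 81.

DWL = 81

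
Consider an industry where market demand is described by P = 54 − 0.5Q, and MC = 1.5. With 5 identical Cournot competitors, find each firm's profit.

π_i = 153.125

Cournot with 5 identical firms: the symmetric best-response condition is 54 − 3q = 1.5. Each firm produces q = 17.5, total output Q = 87.5, price P = 10.25.
Each firm's profit = (10.25 − 1.5)·17.5 = 153.125.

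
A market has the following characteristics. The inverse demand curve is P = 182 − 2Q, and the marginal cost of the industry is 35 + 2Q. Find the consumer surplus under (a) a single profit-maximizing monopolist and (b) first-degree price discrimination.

Monopoly: CS = 600.25; Perfect PD: CS = 0

The monopolist equates marginal revenue to marginal cost: 182 − 4Q = 35 + 2Q, so Q = 24.5. From demand, P = 133.
CS = ½·(182 − 133)·24.5 = 600.25.
Under first-degree price discrimination the firm charges each unit its demand price and produces up to where P = MC, i.e. Q = 36.75. Consumer surplus is zero; producer surplus equals total surplus.
CS = 0.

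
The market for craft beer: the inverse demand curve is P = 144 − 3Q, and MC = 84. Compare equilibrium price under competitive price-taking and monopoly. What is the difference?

Equilibrium price rises by 30

Perfect competition: P = MC = 84, so 144 − 3Q = 84 and Q = 20.
A monopolist chooses Q where MR = MC. MR = 144 − 6Q; setting this equal to 84 gives Q = 10 and P = 114.
Change in equilibrium price: 114 − 84 = 30.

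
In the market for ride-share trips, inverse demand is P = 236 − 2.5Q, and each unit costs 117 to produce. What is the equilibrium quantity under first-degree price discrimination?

With perfect price discrimination, output is the efficient level Q = 47.6 (where demand meets MC), but every buyer pays their willingness to pay: CS = 0 and PS = total surplus.

Q = 47.6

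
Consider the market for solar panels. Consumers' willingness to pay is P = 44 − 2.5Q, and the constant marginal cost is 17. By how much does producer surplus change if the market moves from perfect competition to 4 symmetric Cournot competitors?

Perfect competition: P = MC = 17, so 44 − 2.5Q = 17 and Q = 10.8.
PS = (17 − 17)·10.8 = 0.
Cournot with 4 identical firms: the symmetric best-response condition is 44 − 12.5q = 17. Each firm produces q = 2.16, total output Q = 8.64, price P = 22.4.
PS = (22.4 − 17)·8.64 = 46.656.
Change in producer surplus: 46.656 − 0 = 46.656.

PS rises by 46.656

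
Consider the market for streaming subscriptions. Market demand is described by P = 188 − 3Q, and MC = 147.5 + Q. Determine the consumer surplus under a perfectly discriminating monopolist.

A perfectly discriminating monopolist sells every unit with P(Q) ≥ MC(Q), so output equals the competitive quantity Q = 10.125. Each buyer pays their reservation price, so CS = 0 and the firm captures all surplus.
CS = 0.

CS = 0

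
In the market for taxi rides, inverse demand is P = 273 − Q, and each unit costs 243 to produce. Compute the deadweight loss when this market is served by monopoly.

DWL = 112.5

Perfect competition: P = MC = 243, so 273 − Q = 243 and Q = 30.
A monopolist chooses Q where MR = MC. MR = 273 − 2Q; setting this equal to 243 gives Q = 15 and P = 258.
DWL is the triangle between Q = 15 and Q = 30: ½·(30 − 15)·(258 − 243) = 112.5.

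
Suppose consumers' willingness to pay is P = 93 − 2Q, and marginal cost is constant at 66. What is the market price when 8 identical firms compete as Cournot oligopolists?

P = 69

With 8 symmetric Cournot firms, each firm's FOC gives 93 − 18q = 66, so q = 1.5, Q = 8·1.5 = 12, and P = 69.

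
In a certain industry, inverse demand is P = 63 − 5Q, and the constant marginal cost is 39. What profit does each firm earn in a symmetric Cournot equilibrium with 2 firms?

With 2 symmetric Cournot firms, each firm's FOC gives 63 − 15q = 39, so q = 1.6, Q = 2·1.6 = 3.2, and P = 47.
Each firm's profit = (47 − 39)·1.6 = 12.8.

π_i = 12.8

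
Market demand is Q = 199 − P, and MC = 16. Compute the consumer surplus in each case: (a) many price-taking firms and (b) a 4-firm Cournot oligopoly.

Inverting demand: P = 199 − Q.
Competitive firms price at marginal cost: P = 16, giving Q = 183.
CS = ½·(199 − 16)·183 = 16744.5.
With 4 symmetric Cournot firms, each firm's FOC gives 199 − 5q = 16, so q = 36.6, Q = 4·36.6 = 146.4, and P = 52.6.
CS = ½·(199 − 52.6)·146.4 = 10716.48.

Competition: CS = 16744.5; Cournot: CS = 10716.48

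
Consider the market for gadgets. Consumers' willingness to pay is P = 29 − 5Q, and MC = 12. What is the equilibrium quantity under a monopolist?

A monopolist chooses Q where MR = MC. MR = 29 − 10Q; setting this equal to 12 gives Q = 1.7 and P = 20.5.

Q = 1.7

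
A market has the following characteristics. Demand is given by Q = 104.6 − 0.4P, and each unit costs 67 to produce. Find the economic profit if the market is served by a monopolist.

Inverting demand: P = 261.5 − 2.5Q.
Monopoly sets MR = MC: 261.5 − 5Q = 67 ⇒ Q = 38.9, P = 261.5 − 2.5·38.9 = 164.25.
Profit = (164.25 − 67)·38.9 = 3783.025.

Profit = 3783.025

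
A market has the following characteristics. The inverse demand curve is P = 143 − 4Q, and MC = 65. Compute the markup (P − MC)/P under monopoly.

The monopolist equates marginal revenue to marginal cost: 143 − 8Q = 65, so Q = 9.75. From demand, P = 104.
Lerner index = (P − MC)/P = (104 − 65)/104 = 0.375.

Lerner index = 0.375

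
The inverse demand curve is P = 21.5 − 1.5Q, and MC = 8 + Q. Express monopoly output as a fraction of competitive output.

A monopolist chooses Q where MR = MC. MR = 21.5 − 3Q; setting this equal to 8 + Q gives Q = 3.375 and P = 263/16.
Under competition P = MC: 21.5 − 1.5Q = 8 + Q ⇒ Q = 5.4, P = 13.4.
Ratio Q_m/Q_c = 3.375/5.4 = 0.625.

Q_m/Q_c = 0.625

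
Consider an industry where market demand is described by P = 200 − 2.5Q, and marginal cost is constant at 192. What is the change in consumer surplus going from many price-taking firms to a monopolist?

Perfect competition: P = MC = 192, so 200 − 2.5Q = 192 and Q = 3.2.
CS = ½·(200 − 192)·3.2 = 12.8.
A monopolist chooses Q where MR = MC. MR = 200 − 5Q; setting this equal to 192 gives Q = 1.6 and P = 196.
CS = ½·(200 − 196)·1.6 = 3.2.
Change in consumer surplus: 3.2 − 12.8 = −9.6.

Consumer surplus falls by 9.6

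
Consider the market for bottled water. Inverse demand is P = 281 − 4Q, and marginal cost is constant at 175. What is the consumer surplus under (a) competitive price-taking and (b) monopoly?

Competitive firms price at marginal cost: P = 175, giving Q = 26.5.
CS = ½·(281 − 175)·26.5 = 1404.5.
A monopolist chooses Q where MR = MC. MR = 281 − 8Q; setting this equal to 175 gives Q = 13.25 and P = 228.
CS = ½·(281 − 228)·13.25 = 351.125.

Competition: CS = 1404.5; Monopoly: CS = 351.125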